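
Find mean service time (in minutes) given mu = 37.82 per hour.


Mean service time = 60/mu = 60/37.82 = 1.59 minutes

1.59 minutes


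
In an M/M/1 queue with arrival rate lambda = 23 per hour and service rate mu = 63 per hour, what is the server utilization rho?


rho = lambda/mu = 23/63 = 0.3651

0.3651


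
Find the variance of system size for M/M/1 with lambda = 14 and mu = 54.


rho = 14/54; Var(N) = rho/(1-rho)^2 = 0.47

0.47


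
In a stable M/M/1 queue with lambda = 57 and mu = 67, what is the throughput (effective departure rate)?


For a stable queue (lambda < mu), throughput = lambda = 57 per hour

57 per hour


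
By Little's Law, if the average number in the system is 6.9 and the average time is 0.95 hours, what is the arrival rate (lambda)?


lambda = L / W = 6.9 / 0.95 = 7.26 per hour

7.26 per hour


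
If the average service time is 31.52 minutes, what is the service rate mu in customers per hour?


mu = 60 / avg_service_time = 60 / 31.52 = 1.9 per hour

1.9 per hour


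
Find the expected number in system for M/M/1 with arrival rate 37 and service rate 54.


rho = 37/54; L = rho/(1-rho) = 2.18

2.18


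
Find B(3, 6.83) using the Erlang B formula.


B(N,A) = (A^N/N!) / sum(A^k/k!, k=0..N) with N=3, A=6.83 = 0.6302

0.6302


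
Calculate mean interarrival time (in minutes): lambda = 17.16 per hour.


Mean interarrival time = 60/lambda = 60/17.16 = 3.5 minutes

3.5 minutes


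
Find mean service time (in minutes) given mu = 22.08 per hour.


Mean service time = 60/mu = 60/22.08 = 2.72 minutes

2.72 minutes


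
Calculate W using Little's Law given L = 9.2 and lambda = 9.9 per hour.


W = L / lambda = 9.2 / 9.9 = 0.9293 hours

0.9293 hours


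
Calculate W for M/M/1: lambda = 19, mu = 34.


W = 1/(mu - lambda) = 1/(34 - 19) = 0.0667 hours

0.0667 hours


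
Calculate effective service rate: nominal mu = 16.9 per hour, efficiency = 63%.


Effective rate = mu * efficiency = 16.9 * 0.63 = 10.65 per hour

10.65 per hour


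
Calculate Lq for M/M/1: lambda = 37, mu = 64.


rho = 37/64; Lq = rho^2/(1-rho) = 0.79

0.79


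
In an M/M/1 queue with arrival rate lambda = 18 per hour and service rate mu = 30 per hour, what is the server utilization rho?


rho = lambda/mu = 18/30 = 0.6

0.6


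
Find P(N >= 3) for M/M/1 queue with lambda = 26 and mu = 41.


P(N >= 3) = rho^3 = (26/41)^3 = 0.255

0.255


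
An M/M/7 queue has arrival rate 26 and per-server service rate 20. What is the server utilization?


rho = lambda/(c*mu) = 26/(7*20) = 0.1857

0.1857


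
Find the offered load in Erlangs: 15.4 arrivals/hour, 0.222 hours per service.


Offered load a = lambda * E[S] = 15.4 * 0.222 = 3.42 Erlangs

3.42 Erlangs


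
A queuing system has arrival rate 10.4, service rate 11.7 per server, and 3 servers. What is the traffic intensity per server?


rho = lambda / (c * mu) = 10.4 / (3 * 11.7) = 0.2963

0.2963


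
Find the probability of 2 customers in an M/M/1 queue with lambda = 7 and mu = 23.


rho = 7/23; P(n) = (1-rho)*rho^n = (1-7/23)*(7/23)^2 = 0.0644

0.0644


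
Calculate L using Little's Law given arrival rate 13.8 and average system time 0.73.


L = lambda * W = 13.8 * 0.73 = 10.07

10.07


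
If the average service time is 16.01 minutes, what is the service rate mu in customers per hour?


mu = 60 / avg_service_time = 60 / 16.01 = 3.75 per hour

3.75 per hour


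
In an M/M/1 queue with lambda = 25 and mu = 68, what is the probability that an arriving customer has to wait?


P(wait) = rho = lambda/mu = 25/68 = 0.3676

0.3676


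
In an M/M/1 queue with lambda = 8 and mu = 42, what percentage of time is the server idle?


Idle fraction = (1 - rho) * 100 = (1 - 8/42) * 100 = 81.0%

81.0%


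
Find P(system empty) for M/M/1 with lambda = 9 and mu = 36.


P0 = 1 - rho = 1 - 9/36 = 0.75

0.75


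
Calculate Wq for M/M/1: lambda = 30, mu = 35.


rho = 30/35; Wq = rho/(mu - lambda) = 0.1714 hours

0.1714 hours


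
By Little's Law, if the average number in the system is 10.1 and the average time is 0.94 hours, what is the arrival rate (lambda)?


lambda = L / W = 10.1 / 0.94 = 10.74 per hour

10.74 per hour


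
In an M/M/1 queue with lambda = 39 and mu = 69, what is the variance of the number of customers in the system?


rho = 39/69; Var(N) = rho/(1-rho)^2 = 2.99

2.99


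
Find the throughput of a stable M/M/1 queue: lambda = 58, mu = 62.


For a stable queue (lambda < mu), throughput = lambda = 58 per hour

58 per hour


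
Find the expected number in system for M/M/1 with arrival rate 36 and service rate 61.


rho = 36/61; L = rho/(1-rho) = 1.44

1.44


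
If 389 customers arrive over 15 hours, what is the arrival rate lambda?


lambda = total arrivals / time = 389 / 15 = 25.93 per hour

25.93 per hour


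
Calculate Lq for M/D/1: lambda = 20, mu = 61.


M/D/1: Lq = rho^2 / (2*(1-rho)) where rho = 20/61; Lq = 0.08

0.08


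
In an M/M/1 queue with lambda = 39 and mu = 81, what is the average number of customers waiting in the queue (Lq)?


rho = 39/81; Lq = rho^2/(1-rho) = 0.45

0.45


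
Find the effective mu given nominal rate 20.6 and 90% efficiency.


Effective rate = mu * efficiency = 20.6 * 0.9 = 18.54 per hour

18.54 per hour


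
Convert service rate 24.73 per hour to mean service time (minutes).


Mean service time = 60/mu = 60/24.73 = 2.43 minutes

2.43 minutes


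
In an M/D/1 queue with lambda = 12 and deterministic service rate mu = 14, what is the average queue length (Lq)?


M/D/1: Lq = rho^2 / (2*(1-rho)) where rho = 12/14; Lq = 2.57

2.57


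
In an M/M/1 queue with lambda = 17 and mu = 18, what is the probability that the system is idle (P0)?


P0 = 1 - rho = 1 - 17/18 = 0.0556

0.0556


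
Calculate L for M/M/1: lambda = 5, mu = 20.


rho = 5/20; L = rho/(1-rho) = 0.33

0.33


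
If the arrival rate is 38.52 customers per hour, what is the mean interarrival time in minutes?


Mean interarrival time = 60/lambda = 60/38.52 = 1.56 minutes

1.56 minutes


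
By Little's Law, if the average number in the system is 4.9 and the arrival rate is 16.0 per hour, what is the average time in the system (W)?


W = L / lambda = 4.9 / 16.0 = 0.3063 hours

0.3063 hours


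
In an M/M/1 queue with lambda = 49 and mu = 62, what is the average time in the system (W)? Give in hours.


W = 1/(mu - lambda) = 1/(62 - 49) = 0.0769 hours

0.0769 hours


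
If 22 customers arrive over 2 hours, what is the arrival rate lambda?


lambda = total arrivals / time = 22 / 2 = 11.0 per hour

11.0 per hour


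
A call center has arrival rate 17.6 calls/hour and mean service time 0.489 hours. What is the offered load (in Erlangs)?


Offered load a = lambda * E[S] = 17.6 * 0.489 = 8.61 Erlangs

8.61 Erlangs


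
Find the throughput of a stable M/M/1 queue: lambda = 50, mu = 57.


For a stable queue (lambda < mu), throughput = lambda = 50 per hour

50 per hour


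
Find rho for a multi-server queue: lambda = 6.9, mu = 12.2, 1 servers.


rho = lambda / (c * mu) = 6.9 / (1 * 12.2) = 0.5656

0.5656


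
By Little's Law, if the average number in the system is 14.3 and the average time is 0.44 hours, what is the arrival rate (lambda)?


lambda = L / W = 14.3 / 0.44 = 32.5 per hour

32.5 per hour


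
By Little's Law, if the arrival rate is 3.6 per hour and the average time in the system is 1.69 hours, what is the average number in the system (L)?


L = lambda * W = 3.6 * 1.69 = 6.08

6.08


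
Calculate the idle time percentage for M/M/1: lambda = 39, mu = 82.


Idle fraction = (1 - rho) * 100 = (1 - 39/82) * 100 = 52.4%

52.4%


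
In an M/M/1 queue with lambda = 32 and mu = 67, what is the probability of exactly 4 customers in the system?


rho = 32/67; P(n) = (1-rho)*rho^n = (1-32/67)*(32/67)^4 = 0.0272

0.0272


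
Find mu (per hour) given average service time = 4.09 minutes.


mu = 60 / avg_service_time = 60 / 4.09 = 14.67 per hour

14.67 per hour


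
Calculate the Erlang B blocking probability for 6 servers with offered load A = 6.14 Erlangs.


B(N,A) = (A^N/N!) / sum(A^k/k!, k=0..N) with N=6, A=6.14 = 0.2747

0.2747


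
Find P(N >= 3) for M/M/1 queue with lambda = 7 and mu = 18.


P(N >= 3) = rho^3 = (7/18)^3 = 0.0588

0.0588


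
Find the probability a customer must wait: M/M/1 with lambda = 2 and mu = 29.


P(wait) = rho = lambda/mu = 2/29 = 0.069

0.069


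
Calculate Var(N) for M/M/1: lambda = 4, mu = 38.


rho = 4/38; Var(N) = rho/(1-rho)^2 = 0.13

0.13


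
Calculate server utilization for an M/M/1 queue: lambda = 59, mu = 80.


rho = lambda/mu = 59/80 = 0.7375

0.7375


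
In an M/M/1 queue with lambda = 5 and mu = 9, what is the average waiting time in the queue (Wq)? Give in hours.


rho = 5/9; Wq = rho/(mu - lambda) = 0.1389 hours

0.1389 hours


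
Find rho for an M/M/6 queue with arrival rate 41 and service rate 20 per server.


rho = lambda/(c*mu) = 41/(6*20) = 0.3417

0.3417


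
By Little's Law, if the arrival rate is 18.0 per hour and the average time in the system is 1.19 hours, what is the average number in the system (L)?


L = lambda * W = 18.0 * 1.19 = 21.42

21.42


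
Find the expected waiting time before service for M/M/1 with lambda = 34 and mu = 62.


rho = 34/62; Wq = rho/(mu - lambda) = 0.0196 hours

0.0196 hours


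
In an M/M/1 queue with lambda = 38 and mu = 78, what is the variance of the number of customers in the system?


rho = 38/78; Var(N) = rho/(1-rho)^2 = 1.85

1.85


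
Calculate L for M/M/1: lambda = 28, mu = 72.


rho = 28/72; L = rho/(1-rho) = 0.64

0.64


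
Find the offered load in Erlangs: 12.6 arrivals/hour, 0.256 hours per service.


Offered load a = lambda * E[S] = 12.6 * 0.256 = 3.23 Erlangs

3.23 Erlangs


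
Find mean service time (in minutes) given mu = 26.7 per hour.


Mean service time = 60/mu = 60/26.7 = 2.25 minutes

2.25 minutes


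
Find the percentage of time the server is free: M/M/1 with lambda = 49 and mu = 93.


Idle fraction = (1 - rho) * 100 = (1 - 49/93) * 100 = 47.3%

47.3%


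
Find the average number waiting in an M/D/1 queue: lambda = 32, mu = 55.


M/D/1: Lq = rho^2 / (2*(1-rho)) where rho = 32/55; Lq = 0.4

0.4


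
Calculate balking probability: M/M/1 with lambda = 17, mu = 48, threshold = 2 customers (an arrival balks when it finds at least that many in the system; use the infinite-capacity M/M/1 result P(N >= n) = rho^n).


P(N >= 2) = rho^2 = (17/48)^2 = 0.1254

0.1254


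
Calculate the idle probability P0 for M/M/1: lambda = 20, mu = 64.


P0 = 1 - rho = 1 - 20/64 = 0.6875

0.6875


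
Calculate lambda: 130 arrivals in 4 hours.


lambda = total arrivals / time = 130 / 4 = 32.5 per hour

32.5 per hour


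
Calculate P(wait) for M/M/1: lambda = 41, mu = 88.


P(wait) = rho = lambda/mu = 41/88 = 0.4659

0.4659


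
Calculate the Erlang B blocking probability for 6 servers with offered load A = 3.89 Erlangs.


B(N,A) = (A^N/N!) / sum(A^k/k!, k=0..N) with N=6, A=3.89 = 0.1093

0.1093


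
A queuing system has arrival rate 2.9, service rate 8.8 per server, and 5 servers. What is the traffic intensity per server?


rho = lambda / (c * mu) = 2.9 / (5 * 8.8) = 0.0659

0.0659


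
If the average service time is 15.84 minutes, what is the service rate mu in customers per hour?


mu = 60 / avg_service_time = 60 / 15.84 = 3.79 per hour

3.79 per hour


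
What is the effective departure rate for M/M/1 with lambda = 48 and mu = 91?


For a stable queue (lambda < mu), throughput = lambda = 48 per hour

48 per hour


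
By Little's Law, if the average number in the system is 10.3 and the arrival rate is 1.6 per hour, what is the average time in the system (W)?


W = L / lambda = 10.3 / 1.6 = 6.4375 hours

6.4375 hours


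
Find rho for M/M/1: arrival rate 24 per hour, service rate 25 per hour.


rho = lambda/mu = 24/25 = 0.96

0.96


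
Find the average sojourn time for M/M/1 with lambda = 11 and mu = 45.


W = 1/(mu - lambda) = 1/(45 - 11) = 0.0294 hours

0.0294 hours


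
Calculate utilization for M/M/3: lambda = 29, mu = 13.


rho = lambda/(c*mu) = 29/(3*13) = 0.7436

0.7436


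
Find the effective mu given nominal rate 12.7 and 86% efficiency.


Effective rate = mu * efficiency = 12.7 * 0.86 = 10.92 per hour

10.92 per hour


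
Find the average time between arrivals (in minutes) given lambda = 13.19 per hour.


Mean interarrival time = 60/lambda = 60/13.19 = 4.55 minutes

4.55 minutes


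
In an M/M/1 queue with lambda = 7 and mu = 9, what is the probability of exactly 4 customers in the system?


rho = 7/9; P(n) = (1-rho)*rho^n = (1-7/9)*(7/9)^4 = 0.0813

0.0813


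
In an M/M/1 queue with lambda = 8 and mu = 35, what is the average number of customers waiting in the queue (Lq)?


rho = 8/35; Lq = rho^2/(1-rho) = 0.07

0.07


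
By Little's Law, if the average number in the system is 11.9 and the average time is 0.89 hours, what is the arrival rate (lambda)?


lambda = L / W = 11.9 / 0.89 = 13.37 per hour

13.37 per hour


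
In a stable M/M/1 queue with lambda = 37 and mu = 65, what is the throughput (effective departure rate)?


For a stable queue (lambda < mu), throughput = lambda = 37 per hour

37 per hour


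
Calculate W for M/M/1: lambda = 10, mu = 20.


W = 1/(mu - lambda) = 1/(20 - 10) = 0.1 hours

0.1 hours


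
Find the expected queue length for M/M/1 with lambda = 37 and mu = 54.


rho = 37/54; Lq = rho^2/(1-rho) = 1.49

1.49


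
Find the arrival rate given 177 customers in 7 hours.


lambda = total arrivals / time = 177 / 7 = 25.29 per hour

25.29 per hour


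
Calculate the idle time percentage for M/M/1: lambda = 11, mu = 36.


Idle fraction = (1 - rho) * 100 = (1 - 11/36) * 100 = 69.4%

69.4%


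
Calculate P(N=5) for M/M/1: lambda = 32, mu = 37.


rho = 32/37; P(n) = (1-rho)*rho^n = (1-32/37)*(32/37)^5 = 0.0654

0.0654


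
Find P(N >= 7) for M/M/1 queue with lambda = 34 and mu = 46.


P(N >= 7) = rho^7 = (34/46)^7 = 0.1205

0.1205


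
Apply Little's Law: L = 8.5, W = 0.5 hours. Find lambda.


lambda = L / W = 8.5 / 0.5 = 17.0 per hour

17.0 per hour


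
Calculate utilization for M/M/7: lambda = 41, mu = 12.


rho = lambda/(c*mu) = 41/(7*12) = 0.4881

0.4881


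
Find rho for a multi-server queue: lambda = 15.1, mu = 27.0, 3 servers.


rho = lambda / (c * mu) = 15.1 / (3 * 27.0) = 0.1864

0.1864


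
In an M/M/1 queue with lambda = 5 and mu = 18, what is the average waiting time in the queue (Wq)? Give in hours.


rho = 5/18; Wq = rho/(mu - lambda) = 0.0214 hours

0.0214 hours


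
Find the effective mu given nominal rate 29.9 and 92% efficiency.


Effective rate = mu * efficiency = 29.9 * 0.92 = 27.51 per hour

27.51 per hour


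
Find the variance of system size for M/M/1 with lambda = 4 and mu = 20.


rho = 4/20; Var(N) = rho/(1-rho)^2 = 0.31

0.31


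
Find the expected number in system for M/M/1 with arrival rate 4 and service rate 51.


rho = 4/51; L = rho/(1-rho) = 0.09

0.09


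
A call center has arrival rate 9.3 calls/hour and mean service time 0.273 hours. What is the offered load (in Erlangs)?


Offered load a = lambda * E[S] = 9.3 * 0.273 = 2.54 Erlangs

2.54 Erlangs


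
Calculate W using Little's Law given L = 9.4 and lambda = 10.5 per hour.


W = L / lambda = 9.4 / 10.5 = 0.8952 hours

0.8952 hours


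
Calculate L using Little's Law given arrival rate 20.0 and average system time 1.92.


L = lambda * W = 20.0 * 1.92 = 38.4

38.4


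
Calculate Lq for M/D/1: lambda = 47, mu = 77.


M/D/1: Lq = rho^2 / (2*(1-rho)) where rho = 47/77; Lq = 0.48

0.48


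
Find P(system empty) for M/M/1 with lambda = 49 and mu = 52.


P0 = 1 - rho = 1 - 49/52 = 0.0577

0.0577


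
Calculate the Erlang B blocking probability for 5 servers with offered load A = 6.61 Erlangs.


B(N,A) = (A^N/N!) / sum(A^k/k!, k=0..N) with N=5, A=6.61 = 0.4009

0.4009


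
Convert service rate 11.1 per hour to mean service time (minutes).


Mean service time = 60/mu = 60/11.1 = 5.41 minutes

5.41 minutes


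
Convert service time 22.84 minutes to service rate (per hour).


mu = 60 / avg_service_time = 60 / 22.84 = 2.63 per hour

2.63 per hour


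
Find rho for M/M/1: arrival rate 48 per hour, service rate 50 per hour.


rho = lambda/mu = 48/50 = 0.96

0.96


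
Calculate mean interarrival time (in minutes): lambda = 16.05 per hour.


Mean interarrival time = 60/lambda = 60/16.05 = 3.74 minutes

3.74 minutes


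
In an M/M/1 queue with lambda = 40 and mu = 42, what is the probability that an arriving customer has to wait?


P(wait) = rho = lambda/mu = 40/42 = 0.9524

0.9524


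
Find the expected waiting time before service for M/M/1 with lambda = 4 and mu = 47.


rho = 4/47; Wq = rho/(mu - lambda) = 0.002 hours

0.002 hours


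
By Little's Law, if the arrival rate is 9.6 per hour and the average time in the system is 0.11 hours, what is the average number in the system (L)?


L = lambda * W = 9.6 * 0.11 = 1.06

1.06


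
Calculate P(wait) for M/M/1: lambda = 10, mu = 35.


P(wait) = rho = lambda/mu = 10/35 = 0.2857

0.2857


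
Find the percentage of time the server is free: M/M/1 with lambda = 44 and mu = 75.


Idle fraction = (1 - rho) * 100 = (1 - 44/75) * 100 = 41.3%

41.3%


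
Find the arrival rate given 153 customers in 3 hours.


lambda = total arrivals / time = 153 / 3 = 51.0 per hour

51.0 per hour


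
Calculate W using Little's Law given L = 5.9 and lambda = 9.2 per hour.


W = L / lambda = 5.9 / 9.2 = 0.6413 hours

0.6413 hours


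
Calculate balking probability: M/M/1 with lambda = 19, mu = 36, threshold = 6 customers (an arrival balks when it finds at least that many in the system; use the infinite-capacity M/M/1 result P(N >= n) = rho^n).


P(N >= 6) = rho^6 = (19/36)^6 = 0.0216

0.0216


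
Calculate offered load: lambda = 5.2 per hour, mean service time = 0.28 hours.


Offered load a = lambda * E[S] = 5.2 * 0.28 = 1.46 Erlangs

1.46 Erlangs


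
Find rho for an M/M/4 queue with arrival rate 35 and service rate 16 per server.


rho = lambda/(c*mu) = 35/(4*16) = 0.5469

0.5469


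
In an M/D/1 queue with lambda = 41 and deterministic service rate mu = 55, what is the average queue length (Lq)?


M/D/1: Lq = rho^2 / (2*(1-rho)) where rho = 41/55; Lq = 1.09

1.09


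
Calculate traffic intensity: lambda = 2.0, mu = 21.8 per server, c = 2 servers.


rho = lambda / (c * mu) = 2.0 / (2 * 21.8) = 0.0459

0.0459


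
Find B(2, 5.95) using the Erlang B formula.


B(N,A) = (A^N/N!) / sum(A^k/k!, k=0..N) with N=2, A=5.95 = 0.7181

0.7181


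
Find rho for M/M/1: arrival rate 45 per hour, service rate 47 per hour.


rho = lambda/mu = 45/47 = 0.9574

0.9574


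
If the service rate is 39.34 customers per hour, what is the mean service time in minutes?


Mean service time = 60/mu = 60/39.34 = 1.53 minutes

1.53 minutes


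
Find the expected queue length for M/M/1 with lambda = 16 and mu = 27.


rho = 16/27; Lq = rho^2/(1-rho) = 0.86

0.86


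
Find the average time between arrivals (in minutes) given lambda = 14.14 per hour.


Mean interarrival time = 60/lambda = 60/14.14 = 4.24 minutes

4.24 minutes


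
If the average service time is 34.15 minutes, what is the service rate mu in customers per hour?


mu = 60 / avg_service_time = 60 / 34.15 = 1.76 per hour

1.76 per hour


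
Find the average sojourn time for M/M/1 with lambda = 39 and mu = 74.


W = 1/(mu - lambda) = 1/(74 - 39) = 0.0286 hours

0.0286 hours


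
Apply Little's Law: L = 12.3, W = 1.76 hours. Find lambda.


lambda = L / W = 12.3 / 1.76 = 6.99 per hour

6.99 per hour


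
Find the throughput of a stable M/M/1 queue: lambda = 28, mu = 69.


For a stable queue (lambda < mu), throughput = lambda = 28 per hour

28 per hour


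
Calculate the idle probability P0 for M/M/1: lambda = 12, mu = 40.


P0 = 1 - rho = 1 - 12/40 = 0.7

0.7


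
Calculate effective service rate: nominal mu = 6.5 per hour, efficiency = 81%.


Effective rate = mu * efficiency = 6.5 * 0.81 = 5.27 per hour

5.27 per hour


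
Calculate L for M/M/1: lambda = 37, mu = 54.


rho = 37/54; L = rho/(1-rho) = 2.18

2.18


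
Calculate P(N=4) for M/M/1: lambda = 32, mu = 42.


rho = 32/42; P(n) = (1-rho)*rho^n = (1-32/42)*(32/42)^4 = 0.0802

0.0802


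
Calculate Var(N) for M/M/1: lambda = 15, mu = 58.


rho = 15/58; Var(N) = rho/(1-rho)^2 = 0.47

0.47


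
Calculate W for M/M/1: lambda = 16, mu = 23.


W = 1/(mu - lambda) = 1/(23 - 16) = 0.1429 hours

0.1429 hours


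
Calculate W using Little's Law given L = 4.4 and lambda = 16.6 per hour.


W = L / lambda = 4.4 / 16.6 = 0.2651 hours

0.2651 hours


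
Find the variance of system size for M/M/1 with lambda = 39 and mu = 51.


rho = 39/51; Var(N) = rho/(1-rho)^2 = 13.81

13.81


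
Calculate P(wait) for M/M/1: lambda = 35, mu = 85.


P(wait) = rho = lambda/mu = 35/85 = 0.4118

0.4118


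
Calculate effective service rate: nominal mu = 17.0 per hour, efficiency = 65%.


Effective rate = mu * efficiency = 17.0 * 0.65 = 11.05 per hour

11.05 per hour


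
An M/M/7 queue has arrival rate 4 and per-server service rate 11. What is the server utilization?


rho = lambda/(c*mu) = 4/(7*11) = 0.0519

0.0519


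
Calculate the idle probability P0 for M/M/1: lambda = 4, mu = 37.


P0 = 1 - rho = 1 - 4/37 = 0.8919

0.8919


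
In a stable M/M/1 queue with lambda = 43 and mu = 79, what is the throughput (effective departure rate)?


For a stable queue (lambda < mu), throughput = lambda = 43 per hour

43 per hour


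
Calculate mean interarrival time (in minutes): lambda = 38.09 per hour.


Mean interarrival time = 60/lambda = 60/38.09 = 1.58 minutes

1.58 minutes


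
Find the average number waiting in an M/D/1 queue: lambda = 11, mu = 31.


M/D/1: Lq = rho^2 / (2*(1-rho)) where rho = 11/31; Lq = 0.1

0.1


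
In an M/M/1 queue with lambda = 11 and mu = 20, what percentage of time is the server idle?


Idle fraction = (1 - rho) * 100 = (1 - 11/20) * 100 = 45.0%

45.0%


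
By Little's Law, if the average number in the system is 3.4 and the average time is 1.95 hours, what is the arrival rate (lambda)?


lambda = L / W = 3.4 / 1.95 = 1.74 per hour

1.74 per hour


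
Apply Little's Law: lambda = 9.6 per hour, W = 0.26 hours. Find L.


L = lambda * W = 9.6 * 0.26 = 2.5

2.5


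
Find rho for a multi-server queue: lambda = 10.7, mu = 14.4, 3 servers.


rho = lambda / (c * mu) = 10.7 / (3 * 14.4) = 0.2477

0.2477


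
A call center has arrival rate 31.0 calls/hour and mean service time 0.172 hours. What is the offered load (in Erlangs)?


Offered load a = lambda * E[S] = 31.0 * 0.172 = 5.33 Erlangs

5.33 Erlangs


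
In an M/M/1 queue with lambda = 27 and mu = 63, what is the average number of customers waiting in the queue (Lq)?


rho = 27/63; Lq = rho^2/(1-rho) = 0.32

0.32


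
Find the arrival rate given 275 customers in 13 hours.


lambda = total arrivals / time = 275 / 13 = 21.15 per hour

21.15 per hour


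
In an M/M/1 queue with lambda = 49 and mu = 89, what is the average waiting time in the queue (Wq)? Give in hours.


rho = 49/89; Wq = rho/(mu - lambda) = 0.0138 hours

0.0138 hours


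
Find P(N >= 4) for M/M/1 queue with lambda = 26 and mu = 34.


P(N >= 4) = rho^4 = (26/34)^4 = 0.342

0.342


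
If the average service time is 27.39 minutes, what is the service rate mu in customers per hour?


mu = 60 / avg_service_time = 60 / 27.39 = 2.19 per hour

2.19 per hour


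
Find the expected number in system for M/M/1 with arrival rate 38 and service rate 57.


rho = 38/57; L = rho/(1-rho) = 2.0

2.0


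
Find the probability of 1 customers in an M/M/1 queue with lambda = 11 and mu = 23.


rho = 11/23; P(n) = (1-rho)*rho^n = (1-11/23)*(11/23)^1 = 0.2495

0.2495


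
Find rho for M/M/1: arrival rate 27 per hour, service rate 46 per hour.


rho = lambda/mu = 27/46 = 0.587

0.587


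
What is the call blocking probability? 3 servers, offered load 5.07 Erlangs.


B(N,A) = (A^N/N!) / sum(A^k/k!, k=0..N) with N=3, A=5.07 = 0.5344

0.5344


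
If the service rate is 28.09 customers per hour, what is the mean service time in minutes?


Mean service time = 60/mu = 60/28.09 = 2.14 minutes

2.14 minutes


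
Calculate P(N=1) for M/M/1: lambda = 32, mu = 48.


rho = 32/48; P(n) = (1-rho)*rho^n = (1-32/48)*(32/48)^1 = 0.2222

0.2222


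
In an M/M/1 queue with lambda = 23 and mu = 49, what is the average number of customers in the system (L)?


rho = 23/49; L = rho/(1-rho) = 0.88

0.88


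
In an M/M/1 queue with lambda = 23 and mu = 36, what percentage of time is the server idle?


Idle fraction = (1 - rho) * 100 = (1 - 23/36) * 100 = 36.1%

36.1%


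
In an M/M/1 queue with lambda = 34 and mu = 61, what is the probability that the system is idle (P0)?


P0 = 1 - rho = 1 - 34/61 = 0.4426

0.4426


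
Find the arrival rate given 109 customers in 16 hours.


lambda = total arrivals / time = 109 / 16 = 6.81 per hour

6.81 per hour


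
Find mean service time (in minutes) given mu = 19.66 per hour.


Mean service time = 60/mu = 60/19.66 = 3.05 minutes

3.05 minutes


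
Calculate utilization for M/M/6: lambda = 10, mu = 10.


rho = lambda/(c*mu) = 10/(6*10) = 0.1667

0.1667


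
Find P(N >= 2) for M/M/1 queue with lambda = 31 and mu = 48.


P(N >= 2) = rho^2 = (31/48)^2 = 0.4171

0.4171


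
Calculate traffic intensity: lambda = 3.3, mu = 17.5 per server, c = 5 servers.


rho = lambda / (c * mu) = 3.3 / (5 * 17.5) = 0.0377

0.0377


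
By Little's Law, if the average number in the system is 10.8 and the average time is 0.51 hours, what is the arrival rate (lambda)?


lambda = L / W = 10.8 / 0.51 = 21.18 per hour

21.18 per hour


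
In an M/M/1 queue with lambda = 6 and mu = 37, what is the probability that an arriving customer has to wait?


P(wait) = rho = lambda/mu = 6/37 = 0.1622

0.1622


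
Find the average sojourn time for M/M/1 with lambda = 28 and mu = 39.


W = 1/(mu - lambda) = 1/(39 - 28) = 0.0909 hours

0.0909 hours


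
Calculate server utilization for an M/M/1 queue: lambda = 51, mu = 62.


rho = lambda/mu = 51/62 = 0.8226

0.8226


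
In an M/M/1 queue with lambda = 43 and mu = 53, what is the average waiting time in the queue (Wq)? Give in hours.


rho = 43/53; Wq = rho/(mu - lambda) = 0.0811 hours

0.0811 hours


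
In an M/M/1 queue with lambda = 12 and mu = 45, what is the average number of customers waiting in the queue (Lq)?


rho = 12/45; Lq = rho^2/(1-rho) = 0.1

0.1


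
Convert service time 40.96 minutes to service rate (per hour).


mu = 60 / avg_service_time = 60 / 40.96 = 1.46 per hour

1.46 per hour


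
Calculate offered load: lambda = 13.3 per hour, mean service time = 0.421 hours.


Offered load a = lambda * E[S] = 13.3 * 0.421 = 5.6 Erlangs

5.6 Erlangs


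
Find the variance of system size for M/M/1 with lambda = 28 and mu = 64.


rho = 28/64; Var(N) = rho/(1-rho)^2 = 1.38

1.38


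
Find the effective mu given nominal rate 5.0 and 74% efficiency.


Effective rate = mu * efficiency = 5.0 * 0.74 = 3.7 per hour

3.7 per hour


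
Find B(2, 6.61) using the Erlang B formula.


B(N,A) = (A^N/N!) / sum(A^k/k!, k=0..N) with N=2, A=6.61 = 0.7416

0.7416


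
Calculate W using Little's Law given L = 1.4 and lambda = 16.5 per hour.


W = L / lambda = 1.4 / 16.5 = 0.0848 hours

0.0848 hours


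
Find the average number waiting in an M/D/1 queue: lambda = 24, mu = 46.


M/D/1: Lq = rho^2 / (2*(1-rho)) where rho = 24/46; Lq = 0.28

0.28


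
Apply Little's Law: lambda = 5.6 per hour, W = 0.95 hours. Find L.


L = lambda * W = 5.6 * 0.95 = 5.32

5.32


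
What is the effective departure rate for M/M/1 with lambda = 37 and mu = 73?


For a stable queue (lambda < mu), throughput = lambda = 37 per hour

37 per hour


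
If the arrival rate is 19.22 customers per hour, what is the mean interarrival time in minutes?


Mean interarrival time = 60/lambda = 60/19.22 = 3.12 minutes

3.12 minutes


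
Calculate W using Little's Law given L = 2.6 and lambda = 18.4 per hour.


W = L / lambda = 2.6 / 18.4 = 0.1413 hours

0.1413 hours


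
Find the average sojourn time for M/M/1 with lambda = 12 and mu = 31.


W = 1/(mu - lambda) = 1/(31 - 12) = 0.0526 hours

0.0526 hours


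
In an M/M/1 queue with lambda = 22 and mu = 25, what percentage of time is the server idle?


Idle fraction = (1 - rho) * 100 = (1 - 22/25) * 100 = 12.0%

12.0%


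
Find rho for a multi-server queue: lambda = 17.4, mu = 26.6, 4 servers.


rho = lambda / (c * mu) = 17.4 / (4 * 26.6) = 0.1635

0.1635


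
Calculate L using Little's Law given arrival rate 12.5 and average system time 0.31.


L = lambda * W = 12.5 * 0.31 = 3.88

3.88


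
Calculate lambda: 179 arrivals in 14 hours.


lambda = total arrivals / time = 179 / 14 = 12.79 per hour

12.79 per hour


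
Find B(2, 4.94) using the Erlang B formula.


B(N,A) = (A^N/N!) / sum(A^k/k!, k=0..N) with N=2, A=4.94 = 0.6726

0.6726


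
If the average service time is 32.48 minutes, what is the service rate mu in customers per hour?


mu = 60 / avg_service_time = 60 / 32.48 = 1.85 per hour

1.85 per hour


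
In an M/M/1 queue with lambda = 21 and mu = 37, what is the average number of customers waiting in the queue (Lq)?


rho = 21/37; Lq = rho^2/(1-rho) = 0.74

0.74


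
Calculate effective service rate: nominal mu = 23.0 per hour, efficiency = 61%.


Effective rate = mu * efficiency = 23.0 * 0.61 = 14.03 per hour

14.03 per hour


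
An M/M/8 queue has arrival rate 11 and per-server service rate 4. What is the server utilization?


rho = lambda/(c*mu) = 11/(8*4) = 0.3438

0.3438


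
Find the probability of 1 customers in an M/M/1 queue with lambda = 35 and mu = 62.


rho = 35/62; P(n) = (1-rho)*rho^n = (1-35/62)*(35/62)^1 = 0.2458

0.2458


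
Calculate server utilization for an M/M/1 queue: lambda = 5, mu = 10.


rho = lambda/mu = 5/10 = 0.5

0.5


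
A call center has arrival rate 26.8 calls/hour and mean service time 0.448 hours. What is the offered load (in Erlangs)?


Offered load a = lambda * E[S] = 26.8 * 0.448 = 12.01 Erlangs

12.01 Erlangs


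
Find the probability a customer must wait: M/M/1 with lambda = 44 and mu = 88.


P(wait) = rho = lambda/mu = 44/88 = 0.5

0.5


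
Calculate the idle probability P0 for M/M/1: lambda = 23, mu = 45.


P0 = 1 - rho = 1 - 23/45 = 0.4889

0.4889


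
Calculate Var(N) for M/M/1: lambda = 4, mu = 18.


rho = 4/18; Var(N) = rho/(1-rho)^2 = 0.37

0.37


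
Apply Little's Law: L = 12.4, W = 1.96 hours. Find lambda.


lambda = L / W = 12.4 / 1.96 = 6.33 per hour

6.33 per hour


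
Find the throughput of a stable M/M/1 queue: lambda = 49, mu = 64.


For a stable queue (lambda < mu), throughput = lambda = 49 per hour

49 per hour


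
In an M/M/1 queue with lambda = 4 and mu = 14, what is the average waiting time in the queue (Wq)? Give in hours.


rho = 4/14; Wq = rho/(mu - lambda) = 0.0286 hours

0.0286 hours


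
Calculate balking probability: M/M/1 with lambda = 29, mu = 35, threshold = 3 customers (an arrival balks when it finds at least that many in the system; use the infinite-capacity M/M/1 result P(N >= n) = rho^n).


P(N >= 3) = rho^3 = (29/35)^3 = 0.5688

0.5688


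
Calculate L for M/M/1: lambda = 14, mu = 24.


rho = 14/24; L = rho/(1-rho) = 1.4

1.4


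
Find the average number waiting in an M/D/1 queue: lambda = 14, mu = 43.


M/D/1: Lq = rho^2 / (2*(1-rho)) where rho = 14/43; Lq = 0.08

0.08


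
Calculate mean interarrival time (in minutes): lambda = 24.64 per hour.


Mean interarrival time = 60/lambda = 60/24.64 = 2.44 minutes

2.44 minutes


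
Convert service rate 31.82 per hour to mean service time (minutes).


Mean service time = 60/mu = 60/31.82 = 1.89 minutes

1.89 minutes


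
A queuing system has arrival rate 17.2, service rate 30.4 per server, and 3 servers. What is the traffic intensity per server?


rho = lambda / (c * mu) = 17.2 / (3 * 30.4) = 0.1886

0.1886


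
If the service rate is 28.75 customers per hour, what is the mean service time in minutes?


Mean service time = 60/mu = 60/28.75 = 2.09 minutes

2.09 minutes


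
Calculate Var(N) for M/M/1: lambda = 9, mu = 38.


rho = 9/38; Var(N) = rho/(1-rho)^2 = 0.41

0.41


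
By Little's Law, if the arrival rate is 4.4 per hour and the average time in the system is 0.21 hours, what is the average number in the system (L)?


L = lambda * W = 4.4 * 0.21 = 0.92

0.92


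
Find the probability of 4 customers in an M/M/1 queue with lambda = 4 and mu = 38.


rho = 4/38; P(n) = (1-rho)*rho^n = (1-4/38)*(4/38)^4 = 0.0001

0.0001


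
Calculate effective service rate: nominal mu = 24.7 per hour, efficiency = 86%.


Effective rate = mu * efficiency = 24.7 * 0.86 = 21.24 per hour

21.24 per hour


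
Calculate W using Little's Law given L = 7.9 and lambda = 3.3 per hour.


W = L / lambda = 7.9 / 3.3 = 2.3939 hours

2.3939 hours


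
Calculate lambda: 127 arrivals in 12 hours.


lambda = total arrivals / time = 127 / 12 = 10.58 per hour

10.58 per hour


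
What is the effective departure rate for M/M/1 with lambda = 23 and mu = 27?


For a stable queue (lambda < mu), throughput = lambda = 23 per hour

23 per hour


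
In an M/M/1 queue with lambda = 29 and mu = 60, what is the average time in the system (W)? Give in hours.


W = 1/(mu - lambda) = 1/(60 - 29) = 0.0323 hours

0.0323 hours


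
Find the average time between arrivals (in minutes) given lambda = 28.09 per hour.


Mean interarrival time = 60/lambda = 60/28.09 = 2.14 minutes

2.14 minutes


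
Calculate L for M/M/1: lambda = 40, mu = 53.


rho = 40/53; L = rho/(1-rho) = 3.08

3.08


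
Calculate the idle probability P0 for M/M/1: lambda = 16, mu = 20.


P0 = 1 - rho = 1 - 16/20 = 0.2

0.2


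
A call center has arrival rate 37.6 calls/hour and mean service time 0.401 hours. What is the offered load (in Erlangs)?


Offered load a = lambda * E[S] = 37.6 * 0.401 = 15.08 Erlangs

15.08 Erlangs


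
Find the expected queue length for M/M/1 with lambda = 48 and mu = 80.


rho = 48/80; Lq = rho^2/(1-rho) = 0.9

0.9


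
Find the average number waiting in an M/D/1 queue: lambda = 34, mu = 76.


M/D/1: Lq = rho^2 / (2*(1-rho)) where rho = 34/76; Lq = 0.18

0.18


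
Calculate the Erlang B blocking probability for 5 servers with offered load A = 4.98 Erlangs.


B(N,A) = (A^N/N!) / sum(A^k/k!, k=0..N) with N=5, A=4.98 = 0.2832

0.2832


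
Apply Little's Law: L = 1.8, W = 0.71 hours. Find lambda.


lambda = L / W = 1.8 / 0.71 = 2.54 per hour

2.54 per hour


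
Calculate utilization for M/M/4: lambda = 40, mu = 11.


rho = lambda/(c*mu) = 40/(4*11) = 0.9091

0.9091


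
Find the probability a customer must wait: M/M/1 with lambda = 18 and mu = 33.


P(wait) = rho = lambda/mu = 18/33 = 0.5455

0.5455


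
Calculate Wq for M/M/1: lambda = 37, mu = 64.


rho = 37/64; Wq = rho/(mu - lambda) = 0.0214 hours

0.0214 hours


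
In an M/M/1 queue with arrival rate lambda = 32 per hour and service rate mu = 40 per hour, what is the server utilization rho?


rho = lambda/mu = 32/40 = 0.8

0.8


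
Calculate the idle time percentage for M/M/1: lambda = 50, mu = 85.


Idle fraction = (1 - rho) * 100 = (1 - 50/85) * 100 = 41.2%

41.2%


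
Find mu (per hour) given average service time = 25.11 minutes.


mu = 60 / avg_service_time = 60 / 25.11 = 2.39 per hour

2.39 per hour


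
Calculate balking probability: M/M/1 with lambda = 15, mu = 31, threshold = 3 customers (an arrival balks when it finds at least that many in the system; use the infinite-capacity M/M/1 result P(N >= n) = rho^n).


P(N >= 3) = rho^3 = (15/31)^3 = 0.1133

0.1133


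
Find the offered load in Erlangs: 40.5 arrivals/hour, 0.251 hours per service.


Offered load a = lambda * E[S] = 40.5 * 0.251 = 10.17 Erlangs

10.17 Erlangs


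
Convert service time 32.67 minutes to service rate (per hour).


mu = 60 / avg_service_time = 60 / 32.67 = 1.84 per hour

1.84 per hour


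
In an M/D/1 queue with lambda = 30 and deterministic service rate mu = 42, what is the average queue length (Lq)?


M/D/1: Lq = rho^2 / (2*(1-rho)) where rho = 30/42; Lq = 0.89

0.89


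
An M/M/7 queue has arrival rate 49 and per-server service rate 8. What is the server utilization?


rho = lambda/(c*mu) = 49/(7*8) = 0.875

0.875


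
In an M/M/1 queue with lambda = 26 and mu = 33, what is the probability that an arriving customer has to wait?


P(wait) = rho = lambda/mu = 26/33 = 0.7879

0.7879


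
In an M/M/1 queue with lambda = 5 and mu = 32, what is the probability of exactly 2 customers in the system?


rho = 5/32; P(n) = (1-rho)*rho^n = (1-5/32)*(5/32)^2 = 0.0206

0.0206


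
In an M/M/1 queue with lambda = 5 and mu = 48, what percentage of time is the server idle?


Idle fraction = (1 - rho) * 100 = (1 - 5/48) * 100 = 89.6%

89.6%


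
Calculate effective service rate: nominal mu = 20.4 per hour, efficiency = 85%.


Effective rate = mu * efficiency = 20.4 * 0.85 = 17.34 per hour

17.34 per hour


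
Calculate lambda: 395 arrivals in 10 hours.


lambda = total arrivals / time = 395 / 10 = 39.5 per hour

39.5 per hour


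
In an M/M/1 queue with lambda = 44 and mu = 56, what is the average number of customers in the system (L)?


rho = 44/56; L = rho/(1-rho) = 3.67

3.67


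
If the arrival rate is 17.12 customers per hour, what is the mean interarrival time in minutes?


Mean interarrival time = 60/lambda = 60/17.12 = 3.5 minutes

3.5 minutes


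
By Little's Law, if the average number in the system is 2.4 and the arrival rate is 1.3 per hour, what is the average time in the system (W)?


W = L / lambda = 2.4 / 1.3 = 1.8462 hours

1.8462 hours


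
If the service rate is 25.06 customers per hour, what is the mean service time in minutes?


Mean service time = 60/mu = 60/25.06 = 2.39 minutes

2.39 minutes


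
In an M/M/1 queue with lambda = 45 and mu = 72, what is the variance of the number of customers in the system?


rho = 45/72; Var(N) = rho/(1-rho)^2 = 4.44

4.44


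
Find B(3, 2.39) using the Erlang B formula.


B(N,A) = (A^N/N!) / sum(A^k/k!, k=0..N) with N=3, A=2.39 = 0.267

0.267


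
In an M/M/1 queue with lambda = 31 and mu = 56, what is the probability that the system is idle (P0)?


P0 = 1 - rho = 1 - 31/56 = 0.4464

0.4464


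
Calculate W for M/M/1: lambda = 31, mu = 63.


W = 1/(mu - lambda) = 1/(63 - 31) = 0.0313 hours

0.0313 hours


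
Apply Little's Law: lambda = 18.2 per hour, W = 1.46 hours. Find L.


L = lambda * W = 18.2 * 1.46 = 26.57

26.57
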